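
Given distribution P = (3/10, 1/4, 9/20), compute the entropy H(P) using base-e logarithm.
1.0671 nats

Shannon entropy is H(X) = -Σ p(x) log p(x).

For P = (3/10, 1/4, 9/20):
H = -3/10 × log_e(3/10) -1/4 × log_e(1/4) -9/20 × log_e(9/20)
H = 1.0671 nats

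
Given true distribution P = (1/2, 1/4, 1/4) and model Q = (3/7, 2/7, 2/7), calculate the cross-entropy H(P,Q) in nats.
1.0500 nats

Cross-entropy: H(P,Q) = -Σ p(x) log q(x)

Alternatively: H(P,Q) = H(P) + D_KL(P||Q)
H(P) = 1.0397 nats
D_KL(P||Q) = 0.0103 nats

H(P,Q) = 1.0397 + 0.0103 = 1.0500 nats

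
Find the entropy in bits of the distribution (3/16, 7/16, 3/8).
1.5052 bits

Shannon entropy is H(X) = -Σ p(x) log p(x).

For P = (3/16, 7/16, 3/8):
H = -3/16 × log_2(3/16) -7/16 × log_2(7/16) -3/8 × log_2(3/8)
H = 1.5052 bits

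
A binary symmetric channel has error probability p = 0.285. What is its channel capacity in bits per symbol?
0.1378 bits

For a binary symmetric channel (BSC) with error probability p:
Capacity C = 1 - H(p) bits per symbol

where H(p) = -p log₂(p) - (1-p) log₂(1-p) is the binary entropy function.

H(0.285) = 0.8622 bits
C = 1 - 0.8622 = 0.1378 bits per symbol

This means we can reliably transmit up to 0.1378 bits of information per channel use.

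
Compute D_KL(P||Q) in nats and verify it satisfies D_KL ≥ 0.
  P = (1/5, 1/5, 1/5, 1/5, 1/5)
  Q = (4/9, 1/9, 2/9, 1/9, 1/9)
0.1719 nats

KL divergence satisfies the Gibbs inequality: D_KL(P||Q) ≥ 0 for all distributions P, Q.

D_KL(P||Q) = Σ p(x) log(p(x)/q(x))
Term by term:
  x=0: 1/5 × log_e[(1/5)/(4/9)] = -0.1597
  x=1: 1/5 × log_e[(1/5)/(1/9)] = 0.1176
  x=2: 1/5 × log_e[(1/5)/(2/9)] = -0.0211
  x=3: 1/5 × log_e[(1/5)/(1/9)] = 0.1176
  x=4: 1/5 × log_e[(1/5)/(1/9)] = 0.1176
D_KL(P||Q) = 0.1719 nats

D_KL(P||Q) = 0.1719 ≥ 0 ✓

This non-negativity is a fundamental property: relative entropy cannot be negative because it measures how different Q is from P.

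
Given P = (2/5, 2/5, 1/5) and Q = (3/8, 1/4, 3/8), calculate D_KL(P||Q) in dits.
0.0383 dits

KL divergence: D_KL(P||Q) = Σ p(x) log(p(x)/q(x))

Computing term by term:
  x=0: 2/5 × log_10[(2/5)/(3/8)] = 2/5 × 0.0280 = 0.0112
  x=1: 2/5 × log_10[(2/5)/(1/4)] = 2/5 × 0.2041 = 0.0816
  x=2: 1/5 × log_10[(1/5)/(3/8)] = 1/5 × -0.2730 = -0.0546

D_KL(P||Q) = 0.0383 dits

Note: KL divergence is always non-negative and equals 0 iff P = Q.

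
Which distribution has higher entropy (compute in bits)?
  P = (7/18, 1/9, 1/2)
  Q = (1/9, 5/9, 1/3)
P

Computing entropies in bits:
H(P) = 1.3821
H(Q) = 1.3516

Distribution P has higher entropy.

Intuition: The distribution closer to uniform (more spread out) has higher entropy.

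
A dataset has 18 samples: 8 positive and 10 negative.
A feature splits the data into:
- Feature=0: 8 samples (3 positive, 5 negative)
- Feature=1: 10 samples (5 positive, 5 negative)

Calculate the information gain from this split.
0.0113 bits

Information Gain = H(Y) - H(Y|Feature)

Before split:
P(positive) = 8/18 = 0.4444
H(Y) = 0.9911 bits

After split:
Feature=0: H = 0.9544 bits (weight = 8/18)
Feature=1: H = 1.0000 bits (weight = 10/18)
H(Y|Feature) = (8/18)×0.9544 + (10/18)×1.0000 = 0.9797 bits

Information Gain = 0.9911 - 0.9797 = 0.0113 bits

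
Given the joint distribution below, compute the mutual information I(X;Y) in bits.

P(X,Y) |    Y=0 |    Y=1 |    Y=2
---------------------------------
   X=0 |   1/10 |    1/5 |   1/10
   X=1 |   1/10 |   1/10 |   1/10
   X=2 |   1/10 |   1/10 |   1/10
0.0200 bits

Mutual information: I(X;Y) = H(X) + H(Y) - H(X,Y)

Marginals:
P(X) = (2/5, 3/10, 3/10), H(X) = 1.5710 bits
P(Y) = (3/10, 2/5, 3/10), H(Y) = 1.5710 bits

Joint entropy: H(X,Y) = 3.1219 bits

I(X;Y) = 1.5710 + 1.5710 - 3.1219 = 0.0200 bits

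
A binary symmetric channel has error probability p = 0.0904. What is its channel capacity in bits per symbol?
0.5622 bits

For a binary symmetric channel (BSC) with error probability p:
Capacity C = 1 - H(p) bits per symbol

where H(p) = -p log₂(p) - (1-p) log₂(1-p) is the binary entropy function.

H(0.0904) = 0.4378 bits
C = 1 - 0.4378 = 0.5622 bits per symbol

This means we can reliably transmit up to 0.5622 bits of information per channel use.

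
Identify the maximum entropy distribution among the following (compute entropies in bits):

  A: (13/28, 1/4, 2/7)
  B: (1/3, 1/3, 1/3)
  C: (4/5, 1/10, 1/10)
B

For a discrete distribution over n outcomes, entropy is maximized by the uniform distribution.

Computing entropies:
H(A) = 1.5303 bits
H(B) = 1.5850 bits
H(C) = 0.9219 bits

The uniform distribution (where all probabilities equal 1/3) achieves the maximum entropy of log_2(3) = 1.5850 bits.

Distribution B has the highest entropy.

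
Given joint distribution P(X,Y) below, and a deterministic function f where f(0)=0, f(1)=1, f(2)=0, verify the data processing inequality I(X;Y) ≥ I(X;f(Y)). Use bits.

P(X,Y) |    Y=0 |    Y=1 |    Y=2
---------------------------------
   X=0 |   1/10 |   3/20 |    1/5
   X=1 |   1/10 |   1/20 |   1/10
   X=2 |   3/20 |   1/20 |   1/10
I(X;Y) = 0.0519, I(X;f(Y)) = 0.0226, inequality holds: 0.0519 ≥ 0.0226

Data Processing Inequality: For any Markov chain X → Y → Z, we have I(X;Y) ≥ I(X;Z).

Here Z = f(Y) is a deterministic function of Y, forming X → Y → Z.

Original I(X;Y) = 0.0519 bits

After applying f:
P(X,Z) where Z=f(Y):
- P(X,Z=0) = P(X,Y=0) + P(X,Y=2)
- P(X,Z=1) = P(X,Y=1)

I(X;Z) = I(X;f(Y)) = 0.0226 bits

Verification: 0.0519 ≥ 0.0226 ✓

Information cannot be created by processing; the function f can only lose information about X.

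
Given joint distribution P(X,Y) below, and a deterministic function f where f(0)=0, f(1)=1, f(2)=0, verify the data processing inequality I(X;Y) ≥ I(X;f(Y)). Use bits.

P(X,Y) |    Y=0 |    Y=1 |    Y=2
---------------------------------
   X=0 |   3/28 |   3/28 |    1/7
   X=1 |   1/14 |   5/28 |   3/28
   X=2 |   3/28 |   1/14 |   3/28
I(X;Y) = 0.0397, I(X;f(Y)) = 0.0366, inequality holds: 0.0397 ≥ 0.0366

Data Processing Inequality: For any Markov chain X → Y → Z, we have I(X;Y) ≥ I(X;Z).

Here Z = f(Y) is a deterministic function of Y, forming X → Y → Z.

Original I(X;Y) = 0.0397 bits

After applying f:
P(X,Z) where Z=f(Y):
- P(X,Z=0) = P(X,Y=0) + P(X,Y=2)
- P(X,Z=1) = P(X,Y=1)

I(X;Z) = I(X;f(Y)) = 0.0366 bits

Verification: 0.0397 ≥ 0.0366 ✓

Information cannot be created by processing; the function f can only lose information about X.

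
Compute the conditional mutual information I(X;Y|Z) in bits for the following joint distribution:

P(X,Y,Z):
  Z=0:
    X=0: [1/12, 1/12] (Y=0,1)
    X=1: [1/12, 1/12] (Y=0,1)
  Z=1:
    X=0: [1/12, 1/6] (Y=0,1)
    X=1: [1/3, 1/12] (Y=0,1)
0.1059 bits

Conditional mutual information: I(X;Y|Z) = H(X|Z) + H(Y|Z) - H(X,Y|Z)

H(Z) = 0.9183
H(X,Z) = 1.8879 → H(X|Z) = 0.9696
H(Y,Z) = 1.8879 → H(Y|Z) = 0.9696
H(X,Y,Z) = 2.7516 → H(X,Y|Z) = 1.8333

I(X;Y|Z) = 0.9696 + 0.9696 - 1.8333 = 0.1059 bits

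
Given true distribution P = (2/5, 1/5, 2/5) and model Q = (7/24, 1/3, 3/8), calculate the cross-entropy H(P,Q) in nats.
1.1049 nats

Cross-entropy: H(P,Q) = -Σ p(x) log q(x)

Alternatively: H(P,Q) = H(P) + D_KL(P||Q)
H(P) = 1.0549 nats
D_KL(P||Q) = 0.0500 nats

H(P,Q) = 1.0549 + 0.0500 = 1.1049 nats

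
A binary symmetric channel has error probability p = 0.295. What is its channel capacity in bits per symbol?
0.1249 bits

For a binary symmetric channel (BSC) with error probability p:
Capacity C = 1 - H(p) bits per symbol

where H(p) = -p log₂(p) - (1-p) log₂(1-p) is the binary entropy function.

H(0.295) = 0.8751 bits
C = 1 - 0.8751 = 0.1249 bits per symbol

This means we can reliably transmit up to 0.1249 bits of information per channel use.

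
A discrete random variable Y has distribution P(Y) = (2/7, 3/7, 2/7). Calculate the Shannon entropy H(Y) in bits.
1.5567 bits

Shannon entropy is H(X) = -Σ p(x) log p(x).

For P = (2/7, 3/7, 2/7):
H = -2/7 × log_2(2/7) -3/7 × log_2(3/7) -2/7 × log_2(2/7)
H = 1.5567 bits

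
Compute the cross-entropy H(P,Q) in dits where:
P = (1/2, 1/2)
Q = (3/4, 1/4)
0.3635 dits

Cross-entropy: H(P,Q) = -Σ p(x) log q(x)

Alternatively: H(P,Q) = H(P) + D_KL(P||Q)
H(P) = 0.3010 dits
D_KL(P||Q) = 0.0625 dits

H(P,Q) = 0.3010 + 0.0625 = 0.3635 dits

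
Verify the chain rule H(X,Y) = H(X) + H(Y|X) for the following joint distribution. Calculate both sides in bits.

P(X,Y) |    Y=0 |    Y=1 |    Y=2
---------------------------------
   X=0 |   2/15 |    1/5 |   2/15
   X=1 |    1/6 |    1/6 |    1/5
H(X,Y) = 2.5656, H(X) = 0.9968, H(Y|X) = 1.5688 (all in bits)

Chain rule: H(X,Y) = H(X) + H(Y|X)

Left side — joint entropy directly:
H(X,Y) = -Σ p(x,y) log p(x,y) = 2.5656 bits

Right side — compute H(Y|X) from the conditional distributions:
P(X) = (7/15, 8/15), so H(X) = 0.9968 bits
H(Y|X) = Σ_x P(X=x) · H(Y|X=x):
  P(Y|X=0) = (2/7, 3/7, 2/7), H(Y|X=0) = 1.5567, weight P(X=0) = 7/15
  P(Y|X=1) = (5/16, 5/16, 3/8), H(Y|X=1) = 1.5794, weight P(X=1) = 8/15
H(Y|X) = 1.5688 bits

H(X) + H(Y|X) = 0.9968 + 1.5688 = 2.5656 bits

Both sides equal 2.5656 bits. ✓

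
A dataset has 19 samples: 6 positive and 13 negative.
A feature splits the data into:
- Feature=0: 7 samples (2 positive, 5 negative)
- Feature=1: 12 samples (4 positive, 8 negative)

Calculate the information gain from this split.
0.0018 bits

Information Gain = H(Y) - H(Y|Feature)

Before split:
P(positive) = 6/19 = 0.3158
H(Y) = 0.8997 bits

After split:
Feature=0: H = 0.8631 bits (weight = 7/19)
Feature=1: H = 0.9183 bits (weight = 12/19)
H(Y|Feature) = (7/19)×0.8631 + (12/19)×0.9183 = 0.8980 bits

Information Gain = 0.8997 - 0.8980 = 0.0018 bits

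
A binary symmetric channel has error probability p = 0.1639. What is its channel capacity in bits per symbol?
0.3564 bits

For a binary symmetric channel (BSC) with error probability p:
Capacity C = 1 - H(p) bits per symbol

where H(p) = -p log₂(p) - (1-p) log₂(1-p) is the binary entropy function.

H(0.1639) = 0.6436 bits
C = 1 - 0.6436 = 0.3564 bits per symbol

This means we can reliably transmit up to 0.3564 bits of information per channel use.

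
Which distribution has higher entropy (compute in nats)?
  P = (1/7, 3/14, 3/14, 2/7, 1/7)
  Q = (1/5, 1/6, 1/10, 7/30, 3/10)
P

Computing entropies in nats:
H(P) = 1.5741
H(Q) = 1.5515

Distribution P has higher entropy.

Intuition: The distribution closer to uniform (more spread out) has higher entropy.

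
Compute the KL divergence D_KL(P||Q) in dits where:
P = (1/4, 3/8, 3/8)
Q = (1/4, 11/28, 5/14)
0.0004 dits

KL divergence: D_KL(P||Q) = Σ p(x) log(p(x)/q(x))

Computing term by term:
  x=0: 1/4 × log_10[(1/4)/(1/4)] = 1/4 × 0.0000 = 0.0000
  x=1: 3/8 × log_10[(3/8)/(11/28)] = 3/8 × -0.0202 = -0.0076
  x=2: 3/8 × log_10[(3/8)/(5/14)] = 3/8 × 0.0212 = 0.0079

D_KL(P||Q) = 0.0004 dits

Note: KL divergence is always non-negative and equals 0 iff P = Q.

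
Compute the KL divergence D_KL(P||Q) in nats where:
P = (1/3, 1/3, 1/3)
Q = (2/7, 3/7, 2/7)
0.0190 nats

KL divergence: D_KL(P||Q) = Σ p(x) log(p(x)/q(x))

Computing term by term:
  x=0: 1/3 × log_e[(1/3)/(2/7)] = 1/3 × 0.1542 = 0.0514
  x=1: 1/3 × log_e[(1/3)/(3/7)] = 1/3 × -0.2513 = -0.0838
  x=2: 1/3 × log_e[(1/3)/(2/7)] = 1/3 × 0.1542 = 0.0514

D_KL(P||Q) = 0.0190 nats

Note: KL divergence is always non-negative and equals 0 iff P = Q.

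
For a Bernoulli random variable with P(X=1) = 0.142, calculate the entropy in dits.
0.1774 dits

The binary entropy function is:
H(p) = -p log(p) - (1-p) log(1-p)

H(0.142) = -0.142 × log_10(0.142) - 0.858 × log_10(0.858)
H(0.142) = 0.1774 dits

Note: Binary entropy is maximized at p=0.5 (H=1 bit) and minimized at p=0 or p=1 (H=0).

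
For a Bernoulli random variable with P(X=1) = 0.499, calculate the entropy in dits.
0.3010 dits

The binary entropy function is:
H(p) = -p log(p) - (1-p) log(1-p)

H(0.499) = -0.499 × log_10(0.499) - 0.501 × log_10(0.501)
H(0.499) = 0.3010 dits

Note: Binary entropy is maximized at p=0.5 (H=1 bit) and minimized at p=0 or p=1 (H=0).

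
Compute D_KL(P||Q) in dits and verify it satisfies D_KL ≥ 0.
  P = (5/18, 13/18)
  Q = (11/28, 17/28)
0.0126 dits

KL divergence satisfies the Gibbs inequality: D_KL(P||Q) ≥ 0 for all distributions P, Q.

D_KL(P||Q) = Σ p(x) log(p(x)/q(x))
Term by term:
  x=0: 5/18 × log_10[(5/18)/(11/28)] = -0.0418
  x=1: 13/18 × log_10[(13/18)/(17/28)] = 0.0544
D_KL(P||Q) = 0.0126 dits

D_KL(P||Q) = 0.0126 ≥ 0 ✓

This non-negativity is a fundamental property: relative entropy cannot be negative because it measures how different Q is from P.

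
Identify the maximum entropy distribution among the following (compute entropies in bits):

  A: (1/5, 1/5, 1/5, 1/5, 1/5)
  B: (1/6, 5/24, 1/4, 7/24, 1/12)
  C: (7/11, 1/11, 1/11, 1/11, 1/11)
A

For a discrete distribution over n outcomes, entropy is maximized by the uniform distribution.

Computing entropies:
H(A) = 2.3219 bits
H(B) = 2.2195 bits
H(C) = 1.6729 bits

The uniform distribution (where all probabilities equal 1/5) achieves the maximum entropy of log_2(5) = 2.3219 bits.

Distribution A has the highest entropy.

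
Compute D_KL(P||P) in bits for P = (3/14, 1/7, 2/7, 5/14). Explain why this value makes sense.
0.0000 bits

KL divergence satisfies the Gibbs inequality: D_KL(P||Q) ≥ 0 for all distributions P, Q.

D_KL(P||Q) = Σ p(x) log(p(x)/q(x))
Each term is p(x) × log_2(p(x)/p(x)) = p(x) × log_2(1) = 0, so the sum is 0.
D_KL(P||Q) = 0.0000 bits

When P = Q, the KL divergence is exactly 0, as there is no 'divergence' between identical distributions.

This non-negativity is a fundamental property: relative entropy cannot be negative because it measures how different Q is from P.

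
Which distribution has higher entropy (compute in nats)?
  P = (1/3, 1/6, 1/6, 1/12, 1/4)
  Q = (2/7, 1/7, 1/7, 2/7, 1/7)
Q

Computing entropies in nats:
H(P) = 1.5171
H(Q) = 1.5498

Distribution Q has higher entropy.

Intuition: The distribution closer to uniform (more spread out) has higher entropy.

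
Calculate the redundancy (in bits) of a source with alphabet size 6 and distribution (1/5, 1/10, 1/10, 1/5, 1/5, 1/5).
0.0630 bits

Redundancy measures how far a source is from maximum entropy:
R = H_max - H(X)

Maximum entropy for 6 symbols: H_max = log_2(6) = 2.5850 bits
Actual entropy: H(X) = 2.5219 bits
Redundancy: R = 2.5850 - 2.5219 = 0.0630 bits

This redundancy represents potential for compression: the source could be compressed by 0.0630 bits per symbol.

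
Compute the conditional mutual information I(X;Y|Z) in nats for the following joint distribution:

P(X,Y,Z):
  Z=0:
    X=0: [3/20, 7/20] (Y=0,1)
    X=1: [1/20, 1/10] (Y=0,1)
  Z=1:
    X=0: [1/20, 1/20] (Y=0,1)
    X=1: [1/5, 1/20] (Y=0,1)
0.0153 nats

Conditional mutual information: I(X;Y|Z) = H(X|Z) + H(Y|Z) - H(X,Y|Z)

H(Z) = 0.6474
H(X,Z) = 1.2080 → H(X|Z) = 0.5605
H(Y,Z) = 1.2580 → H(Y|Z) = 0.6106
H(X,Y,Z) = 1.8033 → H(X,Y|Z) = 1.1559

I(X;Y|Z) = 0.5605 + 0.6106 - 1.1559 = 0.0153 nats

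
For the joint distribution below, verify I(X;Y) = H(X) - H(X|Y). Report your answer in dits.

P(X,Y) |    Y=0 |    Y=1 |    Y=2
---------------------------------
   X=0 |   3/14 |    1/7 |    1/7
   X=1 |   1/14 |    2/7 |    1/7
I(X;Y) = 0.0268 dits

Mutual information has multiple equivalent forms:
- I(X;Y) = H(X) - H(X|Y)
- I(X;Y) = H(Y) - H(Y|X)
- I(X;Y) = H(X) + H(Y) - H(X,Y)

Computing all quantities:
H(X) = 0.3010, H(Y) = 0.4686, H(X,Y) = 0.7429
H(X|Y) = 0.2743, H(Y|X) = 0.4418

Verification:
H(X) - H(X|Y) = 0.3010 - 0.2743 = 0.0268
H(Y) - H(Y|X) = 0.4686 - 0.4418 = 0.0268
H(X) + H(Y) - H(X,Y) = 0.3010 + 0.4686 - 0.7429 = 0.0268

All forms give I(X;Y) = 0.0268 dits. ✓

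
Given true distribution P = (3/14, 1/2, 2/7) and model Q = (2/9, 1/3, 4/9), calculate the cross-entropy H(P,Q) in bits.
1.5917 bits

Cross-entropy: H(P,Q) = -Σ p(x) log q(x)

Alternatively: H(P,Q) = H(P) + D_KL(P||Q)
H(P) = 1.4926 bits
D_KL(P||Q) = 0.0991 bits

H(P,Q) = 1.4926 + 0.0991 = 1.5917 bits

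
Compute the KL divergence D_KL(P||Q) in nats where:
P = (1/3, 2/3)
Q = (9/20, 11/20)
0.0282 nats

KL divergence: D_KL(P||Q) = Σ p(x) log(p(x)/q(x))

Computing term by term:
  x=0: 1/3 × log_e[(1/3)/(9/20)] = 1/3 × -0.3001 = -0.1000
  x=1: 2/3 × log_e[(2/3)/(11/20)] = 2/3 × 0.1924 = 0.1282

D_KL(P||Q) = 0.0282 nats

Note: KL divergence is always non-negative and equals 0 iff P = Q.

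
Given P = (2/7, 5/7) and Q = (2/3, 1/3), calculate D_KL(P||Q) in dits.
0.1313 dits

KL divergence: D_KL(P||Q) = Σ p(x) log(p(x)/q(x))

Computing term by term:
  x=0: 2/7 × log_10[(2/7)/(2/3)] = 2/7 × -0.3680 = -0.1051
  x=1: 5/7 × log_10[(5/7)/(1/3)] = 5/7 × 0.3310 = 0.2364

D_KL(P||Q) = 0.1313 dits

Note: KL divergence is always non-negative and equals 0 iff P = Q.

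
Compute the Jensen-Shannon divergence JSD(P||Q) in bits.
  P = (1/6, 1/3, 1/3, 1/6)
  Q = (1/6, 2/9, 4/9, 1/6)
0.0138 bits

Jensen-Shannon divergence is:
JSD(P||Q) = 0.5 × D_KL(P||M) + 0.5 × D_KL(Q||M)
where M = 0.5 × (P + Q) is the mixture distribution.

M = 0.5 × (1/6, 1/3, 1/3, 1/6) + 0.5 × (1/6, 2/9, 4/9, 1/6) = (1/6, 5/18, 7/18, 1/6)

D_KL(P||M) = 0.0135 bits
D_KL(Q||M) = 0.0141 bits

JSD(P||Q) = 0.5 × 0.0135 + 0.5 × 0.0141 = 0.0138 bits

Unlike KL divergence, JSD is symmetric and bounded: 0 ≤ JSD ≤ log(2).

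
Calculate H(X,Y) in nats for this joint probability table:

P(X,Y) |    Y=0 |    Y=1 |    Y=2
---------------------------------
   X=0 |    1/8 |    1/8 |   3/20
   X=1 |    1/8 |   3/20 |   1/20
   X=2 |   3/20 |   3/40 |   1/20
2.1273 nats

Joint entropy is H(X,Y) = -Σ_{x,y} p(x,y) log p(x,y).

Summing over all non-zero entries:
H(X,Y) = -[1/8·log_e(1/8) + 1/8·log_e(1/8) + 3/20·log_e(3/20) + 1/8·log_e(1/8) + 3/20·log_e(3/20) + 1/20·log_e(1/20) + 3/20·log_e(3/20) + 3/40·log_e(3/40) + 1/20·log_e(1/20)]
H(X,Y) = 2.1273 nats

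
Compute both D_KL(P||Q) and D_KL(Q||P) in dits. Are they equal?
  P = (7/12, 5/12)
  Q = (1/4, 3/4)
D_KL(P||Q) = 0.1083, D_KL(Q||P) = 0.0995

KL divergence is not symmetric: D_KL(P||Q) ≠ D_KL(Q||P) in general.

D_KL(P||Q) = 0.1083 dits
D_KL(Q||P) = 0.0995 dits

No, they are not equal!

This asymmetry is why KL divergence is not a true distance metric.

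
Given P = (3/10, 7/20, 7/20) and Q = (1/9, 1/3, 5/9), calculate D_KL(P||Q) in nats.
0.1533 nats

KL divergence: D_KL(P||Q) = Σ p(x) log(p(x)/q(x))

Computing term by term:
  x=0: 3/10 × log_e[(3/10)/(1/9)] = 3/10 × 0.9933 = 0.2980
  x=1: 7/20 × log_e[(7/20)/(1/3)] = 7/20 × 0.0488 = 0.0171
  x=2: 7/20 × log_e[(7/20)/(5/9)] = 7/20 × -0.4620 = -0.1617

D_KL(P||Q) = 0.1533 nats

Note: KL divergence is always non-negative and equals 0 iff P = Q.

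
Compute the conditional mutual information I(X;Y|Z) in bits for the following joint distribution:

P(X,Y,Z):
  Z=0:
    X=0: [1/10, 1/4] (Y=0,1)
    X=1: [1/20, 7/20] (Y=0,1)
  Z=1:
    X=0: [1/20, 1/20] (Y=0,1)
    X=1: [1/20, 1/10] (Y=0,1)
0.0269 bits

Conditional mutual information: I(X;Y|Z) = H(X|Z) + H(Y|Z) - H(X,Y|Z)

H(Z) = 0.8113
H(X,Z) = 1.8016 → H(X|Z) = 0.9903
H(Y,Z) = 1.5955 → H(Y|Z) = 0.7842
H(X,Y,Z) = 2.5589 → H(X,Y|Z) = 1.7476

I(X;Y|Z) = 0.9903 + 0.7842 - 1.7476 = 0.0269 bits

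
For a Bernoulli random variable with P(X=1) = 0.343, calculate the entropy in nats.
0.6430 nats

The binary entropy function is:
H(p) = -p log(p) - (1-p) log(1-p)

H(0.343) = -0.343 × log_e(0.343) - 0.657 × log_e(0.657)
H(0.343) = 0.6430 nats

Note: Binary entropy is maximized at p=0.5 (H=1 bit) and minimized at p=0 or p=1 (H=0).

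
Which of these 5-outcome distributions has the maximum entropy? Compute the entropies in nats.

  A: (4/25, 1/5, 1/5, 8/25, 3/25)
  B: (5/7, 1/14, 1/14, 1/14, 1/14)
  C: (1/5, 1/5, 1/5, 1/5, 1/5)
C

For a discrete distribution over n outcomes, entropy is maximized by the uniform distribution.

Computing entropies:
H(A) = 1.5560 nats
H(B) = 0.9944 nats
H(C) = 1.6094 nats

The uniform distribution (where all probabilities equal 1/5) achieves the maximum entropy of log_e(5) = 1.6094 nats.

Distribution C has the highest entropy.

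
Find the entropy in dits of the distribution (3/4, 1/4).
0.2442 dits

Shannon entropy is H(X) = -Σ p(x) log p(x).

For P = (3/4, 1/4):
H = -3/4 × log_10(3/4) -1/4 × log_10(1/4)
H = 0.2442 dits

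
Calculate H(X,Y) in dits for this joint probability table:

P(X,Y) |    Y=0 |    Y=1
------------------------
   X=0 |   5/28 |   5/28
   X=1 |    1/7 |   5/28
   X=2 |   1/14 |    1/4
0.7539 dits

Joint entropy is H(X,Y) = -Σ_{x,y} p(x,y) log p(x,y).

Summing over all non-zero entries:
H(X,Y) = -[5/28·log_10(5/28) + 5/28·log_10(5/28) + 1/7·log_10(1/7) + 5/28·log_10(5/28) + 1/14·log_10(1/14) + 1/4·log_10(1/4)]
H(X,Y) = 0.7539 dits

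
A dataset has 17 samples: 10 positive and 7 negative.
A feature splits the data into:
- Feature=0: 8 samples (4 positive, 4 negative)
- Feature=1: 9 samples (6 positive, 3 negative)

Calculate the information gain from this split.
0.0207 bits

Information Gain = H(Y) - H(Y|Feature)

Before split:
P(positive) = 10/17 = 0.5882
H(Y) = 0.9774 bits

After split:
Feature=0: H = 1.0000 bits (weight = 8/17)
Feature=1: H = 0.9183 bits (weight = 9/17)
H(Y|Feature) = (8/17)×1.0000 + (9/17)×0.9183 = 0.9567 bits

Information Gain = 0.9774 - 0.9567 = 0.0207 bits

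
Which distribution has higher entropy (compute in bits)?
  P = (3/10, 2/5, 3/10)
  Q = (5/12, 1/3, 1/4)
P

Computing entropies in bits:
H(P) = 1.5710
H(Q) = 1.5546

Distribution P has higher entropy.

Intuition: The distribution closer to uniform (more spread out) has higher entropy.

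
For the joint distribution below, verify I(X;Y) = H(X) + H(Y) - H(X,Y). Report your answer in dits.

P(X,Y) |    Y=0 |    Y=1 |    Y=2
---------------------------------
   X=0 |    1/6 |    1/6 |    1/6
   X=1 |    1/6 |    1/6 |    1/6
I(X;Y) = 0.0000 dits

Mutual information has multiple equivalent forms:
- I(X;Y) = H(X) - H(X|Y)
- I(X;Y) = H(Y) - H(Y|X)
- I(X;Y) = H(X) + H(Y) - H(X,Y)

Computing all quantities:
H(X) = 0.3010, H(Y) = 0.4771, H(X,Y) = 0.7782
H(X|Y) = 0.3010, H(Y|X) = 0.4771

Verification:
H(X) - H(X|Y) = 0.3010 - 0.3010 = 0.0000
H(Y) - H(Y|X) = 0.4771 - 0.4771 = 0.0000
H(X) + H(Y) - H(X,Y) = 0.3010 + 0.4771 - 0.7782 = 0.0000

All forms give I(X;Y) = 0.0000 dits. ✓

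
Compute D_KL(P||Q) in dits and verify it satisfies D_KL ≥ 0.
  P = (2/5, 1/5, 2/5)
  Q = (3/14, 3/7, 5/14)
0.0619 dits

KL divergence satisfies the Gibbs inequality: D_KL(P||Q) ≥ 0 for all distributions P, Q.

D_KL(P||Q) = Σ p(x) log(p(x)/q(x))
Term by term:
  x=0: 2/5 × log_10[(2/5)/(3/14)] = 0.1084
  x=1: 1/5 × log_10[(1/5)/(3/7)] = -0.0662
  x=2: 2/5 × log_10[(2/5)/(5/14)] = 0.0197
D_KL(P||Q) = 0.0619 dits

D_KL(P||Q) = 0.0619 ≥ 0 ✓

This non-negativity is a fundamental property: relative entropy cannot be negative because it measures how different Q is from P.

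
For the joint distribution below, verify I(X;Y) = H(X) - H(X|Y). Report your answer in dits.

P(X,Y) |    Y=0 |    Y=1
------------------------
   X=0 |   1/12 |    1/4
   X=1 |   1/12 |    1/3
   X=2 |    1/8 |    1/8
I(X;Y) = 0.0149 dits

Mutual information has multiple equivalent forms:
- I(X;Y) = H(X) - H(X|Y)
- I(X;Y) = H(Y) - H(Y|X)
- I(X;Y) = H(X) + H(Y) - H(X,Y)

Computing all quantities:
H(X) = 0.4680, H(Y) = 0.2622, H(X,Y) = 0.7152
H(X|Y) = 0.4530, H(Y|X) = 0.2472

Verification:
H(X) - H(X|Y) = 0.4680 - 0.4530 = 0.0149
H(Y) - H(Y|X) = 0.2622 - 0.2472 = 0.0149
H(X) + H(Y) - H(X,Y) = 0.4680 + 0.2622 - 0.7152 = 0.0149

All forms give I(X;Y) = 0.0149 dits. ✓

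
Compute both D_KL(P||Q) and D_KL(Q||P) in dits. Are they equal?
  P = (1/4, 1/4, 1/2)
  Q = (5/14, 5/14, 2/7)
D_KL(P||Q) = 0.0441, D_KL(Q||P) = 0.0412

KL divergence is not symmetric: D_KL(P||Q) ≠ D_KL(Q||P) in general.

D_KL(P||Q) = 0.0441 dits
D_KL(Q||P) = 0.0412 dits

No, they are not equal!

This asymmetry is why KL divergence is not a true distance metric.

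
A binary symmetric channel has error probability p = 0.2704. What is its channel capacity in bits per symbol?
0.1580 bits

For a binary symmetric channel (BSC) with error probability p:
Capacity C = 1 - H(p) bits per symbol

where H(p) = -p log₂(p) - (1-p) log₂(1-p) is the binary entropy function.

H(0.2704) = 0.8420 bits
C = 1 - 0.8420 = 0.1580 bits per symbol

This means we can reliably transmit up to 0.1580 bits of information per channel use.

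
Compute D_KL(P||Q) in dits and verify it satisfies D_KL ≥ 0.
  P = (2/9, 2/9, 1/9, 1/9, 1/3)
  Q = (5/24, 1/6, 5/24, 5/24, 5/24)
0.0414 dits

KL divergence satisfies the Gibbs inequality: D_KL(P||Q) ≥ 0 for all distributions P, Q.

D_KL(P||Q) = Σ p(x) log(p(x)/q(x))
Term by term:
  x=0: 2/9 × log_10[(2/9)/(5/24)] = 0.0062
  x=1: 2/9 × log_10[(2/9)/(1/6)] = 0.0278
  x=2: 1/9 × log_10[(1/9)/(5/24)] = -0.0303
  x=3: 1/9 × log_10[(1/9)/(5/24)] = -0.0303
  x=4: 1/3 × log_10[(1/3)/(5/24)] = 0.0680
D_KL(P||Q) = 0.0414 dits

D_KL(P||Q) = 0.0414 ≥ 0 ✓

This non-negativity is a fundamental property: relative entropy cannot be negative because it measures how different Q is from P.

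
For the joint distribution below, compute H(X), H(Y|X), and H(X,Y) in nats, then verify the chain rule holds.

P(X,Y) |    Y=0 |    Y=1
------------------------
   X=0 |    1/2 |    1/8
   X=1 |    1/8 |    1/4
H(X,Y) = 1.2130, H(X) = 0.6616, H(Y|X) = 0.5514 (all in nats)

Chain rule: H(X,Y) = H(X) + H(Y|X)

Left side — joint entropy directly:
H(X,Y) = -Σ p(x,y) log p(x,y) = 1.2130 nats

Right side — compute H(Y|X) from the conditional distributions:
P(X) = (5/8, 3/8), so H(X) = 0.6616 nats
H(Y|X) = Σ_x P(X=x) · H(Y|X=x):
  P(Y|X=0) = (4/5, 1/5), H(Y|X=0) = 0.5004, weight P(X=0) = 5/8
  P(Y|X=1) = (1/3, 2/3), H(Y|X=1) = 0.6365, weight P(X=1) = 3/8
H(Y|X) = 0.5514 nats

H(X) + H(Y|X) = 0.6616 + 0.5514 = 1.2130 nats

Both sides equal 1.2130 nats. ✓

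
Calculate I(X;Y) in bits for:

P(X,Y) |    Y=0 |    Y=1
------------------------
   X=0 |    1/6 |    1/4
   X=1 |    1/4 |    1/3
0.0006 bits

Mutual information: I(X;Y) = H(X) + H(Y) - H(X,Y)

Marginals:
P(X) = (5/12, 7/12), H(X) = 0.9799 bits
P(Y) = (5/12, 7/12), H(Y) = 0.9799 bits

Joint entropy: H(X,Y) = 1.9591 bits

I(X;Y) = 0.9799 + 0.9799 - 1.9591 = 0.0006 bits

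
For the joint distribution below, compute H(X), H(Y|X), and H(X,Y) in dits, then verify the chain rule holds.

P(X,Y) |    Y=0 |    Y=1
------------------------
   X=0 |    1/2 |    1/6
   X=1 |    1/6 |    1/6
H(X,Y) = 0.5396, H(X) = 0.2764, H(Y|X) = 0.2632 (all in dits)

Chain rule: H(X,Y) = H(X) + H(Y|X)

Left side — joint entropy directly:
H(X,Y) = -Σ p(x,y) log p(x,y) = 0.5396 dits

Right side — compute H(Y|X) from the conditional distributions:
P(X) = (2/3, 1/3), so H(X) = 0.2764 dits
H(Y|X) = Σ_x P(X=x) · H(Y|X=x):
  P(Y|X=0) = (3/4, 1/4), H(Y|X=0) = 0.2442, weight P(X=0) = 2/3
  P(Y|X=1) = (1/2, 1/2), H(Y|X=1) = 0.3010, weight P(X=1) = 1/3
H(Y|X) = 0.2632 dits

H(X) + H(Y|X) = 0.2764 + 0.2632 = 0.5396 dits

Both sides equal 0.5396 dits. ✓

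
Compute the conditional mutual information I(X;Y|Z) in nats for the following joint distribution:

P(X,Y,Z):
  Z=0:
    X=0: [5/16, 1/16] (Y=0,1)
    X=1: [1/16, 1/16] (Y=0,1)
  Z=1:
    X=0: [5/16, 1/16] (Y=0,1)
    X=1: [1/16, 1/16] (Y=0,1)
0.0511 nats

Conditional mutual information: I(X;Y|Z) = H(X|Z) + H(Y|Z) - H(X,Y|Z)

H(Z) = 0.6931
H(X,Z) = 1.2555 → H(X|Z) = 0.5623
H(Y,Z) = 1.2555 → H(Y|Z) = 0.5623
H(X,Y,Z) = 1.7667 → H(X,Y|Z) = 1.0735

I(X;Y|Z) = 0.5623 + 0.5623 - 1.0735 = 0.0511 nats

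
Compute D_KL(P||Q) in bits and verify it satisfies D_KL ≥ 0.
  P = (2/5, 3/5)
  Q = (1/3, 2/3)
0.0140 bits

KL divergence satisfies the Gibbs inequality: D_KL(P||Q) ≥ 0 for all distributions P, Q.

D_KL(P||Q) = Σ p(x) log(p(x)/q(x))
Term by term:
  x=0: 2/5 × log_2[(2/5)/(1/3)] = 0.1052
  x=1: 3/5 × log_2[(3/5)/(2/3)] = -0.0912
D_KL(P||Q) = 0.0140 bits

D_KL(P||Q) = 0.0140 ≥ 0 ✓

This non-negativity is a fundamental property: relative entropy cannot be negative because it measures how different Q is from P.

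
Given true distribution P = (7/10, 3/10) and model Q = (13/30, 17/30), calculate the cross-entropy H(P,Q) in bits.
1.0903 bits

Cross-entropy: H(P,Q) = -Σ p(x) log q(x)

Alternatively: H(P,Q) = H(P) + D_KL(P||Q)
H(P) = 0.8813 bits
D_KL(P||Q) = 0.2091 bits

H(P,Q) = 0.8813 + 0.2091 = 1.0903 bits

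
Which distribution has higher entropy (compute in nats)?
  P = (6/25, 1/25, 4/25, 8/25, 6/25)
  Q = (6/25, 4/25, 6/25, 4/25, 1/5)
Q

Computing entropies in nats:
H(P) = 1.4716
H(Q) = 1.5933

Distribution Q has higher entropy.

Intuition: The distribution closer to uniform (more spread out) has higher entropy.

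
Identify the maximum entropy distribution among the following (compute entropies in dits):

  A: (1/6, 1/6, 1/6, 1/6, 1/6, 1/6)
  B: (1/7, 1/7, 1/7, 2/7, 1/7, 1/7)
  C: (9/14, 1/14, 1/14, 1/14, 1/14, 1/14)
A

For a discrete distribution over n outcomes, entropy is maximized by the uniform distribution.

Computing entropies:
H(A) = 0.7782 dits
H(B) = 0.7591 dits
H(C) = 0.5327 dits

The uniform distribution (where all probabilities equal 1/6) achieves the maximum entropy of log_10(6) = 0.7782 dits.

Distribution A has the highest entropy.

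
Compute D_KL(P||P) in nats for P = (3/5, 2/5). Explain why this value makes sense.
0.0000 nats

KL divergence satisfies the Gibbs inequality: D_KL(P||Q) ≥ 0 for all distributions P, Q.

D_KL(P||Q) = Σ p(x) log(p(x)/q(x))
Each term is p(x) × log_e(p(x)/p(x)) = p(x) × log_e(1) = 0, so the sum is 0.
D_KL(P||Q) = 0.0000 nats

When P = Q, the KL divergence is exactly 0, as there is no 'divergence' between identical distributions.

This non-negativity is a fundamental property: relative entropy cannot be negative because it measures how different Q is from P.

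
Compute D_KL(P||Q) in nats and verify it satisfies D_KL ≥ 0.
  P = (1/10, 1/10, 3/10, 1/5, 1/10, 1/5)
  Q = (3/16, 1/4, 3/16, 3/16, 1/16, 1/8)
0.1404 nats

KL divergence satisfies the Gibbs inequality: D_KL(P||Q) ≥ 0 for all distributions P, Q.

D_KL(P||Q) = Σ p(x) log(p(x)/q(x))
Term by term:
  x=0: 1/10 × log_e[(1/10)/(3/16)] = -0.0629
  x=1: 1/10 × log_e[(1/10)/(1/4)] = -0.0916
  x=2: 3/10 × log_e[(3/10)/(3/16)] = 0.1410
  x=3: 1/5 × log_e[(1/5)/(3/16)] = 0.0129
  x=4: 1/10 × log_e[(1/10)/(1/16)] = 0.0470
  x=5: 1/5 × log_e[(1/5)/(1/8)] = 0.0940
D_KL(P||Q) = 0.1404 nats

D_KL(P||Q) = 0.1404 ≥ 0 ✓

This non-negativity is a fundamental property: relative entropy cannot be negative because it measures how different Q is from P.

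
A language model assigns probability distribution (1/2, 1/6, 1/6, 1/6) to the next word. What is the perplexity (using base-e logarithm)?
3.4641

Perplexity is e^H (or exp(H) for natural log).

First, H = -Σ p log p = 1.2425 nats
Perplexity = e^1.2425 = 3.4641

Interpretation: The model's uncertainty is equivalent to choosing uniformly among 3.5 options.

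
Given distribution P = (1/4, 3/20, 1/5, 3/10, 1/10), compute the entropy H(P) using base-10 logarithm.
0.6708 dits

Shannon entropy is H(X) = -Σ p(x) log p(x).

For P = (1/4, 3/20, 1/5, 3/10, 1/10):
H = -1/4 × log_10(1/4) -3/20 × log_10(3/20) -1/5 × log_10(1/5) -3/10 × log_10(3/10) -1/10 × log_10(1/10)
H = 0.6708 dits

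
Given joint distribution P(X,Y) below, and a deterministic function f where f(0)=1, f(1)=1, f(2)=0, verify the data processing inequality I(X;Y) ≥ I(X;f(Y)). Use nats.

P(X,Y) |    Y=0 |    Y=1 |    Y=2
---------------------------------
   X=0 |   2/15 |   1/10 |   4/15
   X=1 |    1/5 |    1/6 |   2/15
I(X;Y) = 0.0378, I(X;f(Y)) = 0.0376, inequality holds: 0.0378 ≥ 0.0376

Data Processing Inequality: For any Markov chain X → Y → Z, we have I(X;Y) ≥ I(X;Z).

Here Z = f(Y) is a deterministic function of Y, forming X → Y → Z.

Original I(X;Y) = 0.0378 nats

After applying f:
P(X,Z) where Z=f(Y):
- P(X,Z=0) = P(X,Y=2)
- P(X,Z=1) = P(X,Y=0) + P(X,Y=1)

I(X;Z) = I(X;f(Y)) = 0.0376 nats

Verification: 0.0378 ≥ 0.0376 ✓

Information cannot be created by processing; the function f can only lose information about X.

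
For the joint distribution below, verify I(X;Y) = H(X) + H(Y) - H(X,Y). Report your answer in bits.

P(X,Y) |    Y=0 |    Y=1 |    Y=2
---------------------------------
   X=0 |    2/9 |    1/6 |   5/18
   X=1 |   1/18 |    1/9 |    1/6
I(X;Y) = 0.0239 bits

Mutual information has multiple equivalent forms:
- I(X;Y) = H(X) - H(X|Y)
- I(X;Y) = H(Y) - H(Y|X)
- I(X;Y) = H(X) + H(Y) - H(X,Y)

Computing all quantities:
H(X) = 0.9183, H(Y) = 1.5466, H(X,Y) = 2.4411
H(X|Y) = 0.8944, H(Y|X) = 1.5228

Verification:
H(X) - H(X|Y) = 0.9183 - 0.8944 = 0.0239
H(Y) - H(Y|X) = 1.5466 - 1.5228 = 0.0239
H(X) + H(Y) - H(X,Y) = 0.9183 + 1.5466 - 2.4411 = 0.0239

All forms give I(X;Y) = 0.0239 bits. ✓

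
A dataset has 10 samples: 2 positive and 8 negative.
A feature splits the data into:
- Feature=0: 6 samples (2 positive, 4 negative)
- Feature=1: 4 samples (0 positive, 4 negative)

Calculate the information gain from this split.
0.1710 bits

Information Gain = H(Y) - H(Y|Feature)

Before split:
P(positive) = 2/10 = 0.2000
H(Y) = 0.7219 bits

After split:
Feature=0: H = 0.9183 bits (weight = 6/10)
Feature=1: H = 0.0000 bits (weight = 4/10)
H(Y|Feature) = (6/10)×0.9183 + (4/10)×0.0000 = 0.5510 bits

Information Gain = 0.7219 - 0.5510 = 0.1710 bits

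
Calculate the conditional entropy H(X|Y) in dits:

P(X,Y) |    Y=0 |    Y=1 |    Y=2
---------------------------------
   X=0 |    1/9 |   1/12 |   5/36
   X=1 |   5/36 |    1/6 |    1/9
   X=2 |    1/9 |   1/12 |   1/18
0.4594 dits

Using the chain rule: H(X|Y) = H(X,Y) - H(Y)

First, compute H(X,Y) = 0.9355 dits

Marginal P(Y) = (13/36, 1/3, 11/36)
H(Y) = 0.4761 dits

H(X|Y) = H(X,Y) - H(Y) = 0.9355 - 0.4761 = 0.4594 dits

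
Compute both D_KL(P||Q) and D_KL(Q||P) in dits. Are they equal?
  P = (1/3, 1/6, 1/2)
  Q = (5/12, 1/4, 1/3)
D_KL(P||Q) = 0.0264, D_KL(Q||P) = 0.0257

KL divergence is not symmetric: D_KL(P||Q) ≠ D_KL(Q||P) in general.

D_KL(P||Q) = 0.0264 dits
D_KL(Q||P) = 0.0257 dits

No, they are not equal!

This asymmetry is why KL divergence is not a true distance metric.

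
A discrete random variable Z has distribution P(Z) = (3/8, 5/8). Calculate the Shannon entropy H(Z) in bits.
0.9544 bits

Shannon entropy is H(X) = -Σ p(x) log p(x).

For P = (3/8, 5/8):
H = -3/8 × log_2(3/8) -5/8 × log_2(5/8)
H = 0.9544 bits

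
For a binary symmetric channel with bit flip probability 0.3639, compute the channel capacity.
0.0541 bits

For a binary symmetric channel (BSC) with error probability p:
Capacity C = 1 - H(p) bits per symbol

where H(p) = -p log₂(p) - (1-p) log₂(1-p) is the binary entropy function.

H(0.3639) = 0.9459 bits
C = 1 - 0.9459 = 0.0541 bits per symbol

This means we can reliably transmit up to 0.0541 bits of information per channel use.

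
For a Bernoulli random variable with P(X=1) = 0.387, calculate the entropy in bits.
0.9628 bits

The binary entropy function is:
H(p) = -p log(p) - (1-p) log(1-p)

H(0.387) = -0.387 × log_2(0.387) - 0.613 × log_2(0.613)
H(0.387) = 0.9628 bits

Note: Binary entropy is maximized at p=0.5 (H=1 bit) and minimized at p=0 or p=1 (H=0).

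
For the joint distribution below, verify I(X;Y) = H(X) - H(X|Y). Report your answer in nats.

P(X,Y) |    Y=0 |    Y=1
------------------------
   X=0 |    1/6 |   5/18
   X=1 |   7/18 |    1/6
I(X;Y) = 0.0536 nats

Mutual information has multiple equivalent forms:
- I(X;Y) = H(X) - H(X|Y)
- I(X;Y) = H(Y) - H(Y|X)
- I(X;Y) = H(X) + H(Y) - H(X,Y)

Computing all quantities:
H(X) = 0.6870, H(Y) = 0.6870, H(X,Y) = 1.3204
H(X|Y) = 0.6334, H(Y|X) = 0.6334

Verification:
H(X) - H(X|Y) = 0.6870 - 0.6334 = 0.0536
H(Y) - H(Y|X) = 0.6870 - 0.6334 = 0.0536
H(X) + H(Y) - H(X,Y) = 0.6870 + 0.6870 - 1.3204 = 0.0536

All forms give I(X;Y) = 0.0536 nats. ✓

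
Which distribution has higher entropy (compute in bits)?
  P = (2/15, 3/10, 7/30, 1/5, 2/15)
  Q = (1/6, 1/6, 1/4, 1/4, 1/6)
Q

Computing entropies in bits:
H(P) = 2.2505
H(Q) = 2.2925

Distribution Q has higher entropy.

Intuition: The distribution closer to uniform (more spread out) has higher entropy.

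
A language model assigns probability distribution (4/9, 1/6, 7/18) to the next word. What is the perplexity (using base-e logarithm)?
2.7908

Perplexity is e^H (or exp(H) for natural log).

First, H = -Σ p log p = 1.0263 nats
Perplexity = e^1.0263 = 2.7908

Interpretation: The model's uncertainty is equivalent to choosing uniformly among 2.8 options.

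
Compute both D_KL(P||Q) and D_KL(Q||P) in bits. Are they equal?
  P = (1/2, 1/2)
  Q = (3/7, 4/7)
D_KL(P||Q) = 0.0149, D_KL(Q||P) = 0.0148

KL divergence is not symmetric: D_KL(P||Q) ≠ D_KL(Q||P) in general.

D_KL(P||Q) = 0.0149 bits
D_KL(Q||P) = 0.0148 bits

No, they are not equal!

This asymmetry is why KL divergence is not a true distance metric.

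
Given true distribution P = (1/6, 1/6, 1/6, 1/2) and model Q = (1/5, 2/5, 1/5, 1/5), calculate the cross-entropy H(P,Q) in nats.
1.4939 nats

Cross-entropy: H(P,Q) = -Σ p(x) log q(x)

Alternatively: H(P,Q) = H(P) + D_KL(P||Q)
H(P) = 1.2425 nats
D_KL(P||Q) = 0.2515 nats

H(P,Q) = 1.2425 + 0.2515 = 1.4939 nats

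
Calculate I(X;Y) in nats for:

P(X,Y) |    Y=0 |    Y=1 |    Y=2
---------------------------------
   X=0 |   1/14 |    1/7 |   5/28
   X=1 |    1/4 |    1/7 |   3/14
0.0310 nats

Mutual information: I(X;Y) = H(X) + H(Y) - H(X,Y)

Marginals:
P(X) = (11/28, 17/28), H(X) = 0.6700 nats
P(Y) = (9/28, 2/7, 11/28), H(Y) = 1.0898 nats

Joint entropy: H(X,Y) = 1.7288 nats

I(X;Y) = 0.6700 + 1.0898 - 1.7288 = 0.0310 nats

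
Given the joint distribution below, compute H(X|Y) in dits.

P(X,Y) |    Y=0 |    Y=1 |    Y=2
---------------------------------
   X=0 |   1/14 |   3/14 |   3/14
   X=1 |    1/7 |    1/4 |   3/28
0.2873 dits

Using the chain rule: H(X|Y) = H(X,Y) - H(Y)

First, compute H(X,Y) = 0.7438 dits

Marginal P(Y) = (3/14, 13/28, 9/28)
H(Y) = 0.4565 dits

H(X|Y) = H(X,Y) - H(Y) = 0.7438 - 0.4565 = 0.2873 dits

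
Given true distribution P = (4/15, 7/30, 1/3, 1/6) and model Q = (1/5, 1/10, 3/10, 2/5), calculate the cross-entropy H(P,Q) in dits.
0.6603 dits

Cross-entropy: H(P,Q) = -Σ p(x) log q(x)

Alternatively: H(P,Q) = H(P) + D_KL(P||Q)
H(P) = 0.5893 dits
D_KL(P||Q) = 0.0711 dits

H(P,Q) = 0.5893 + 0.0711 = 0.6603 dits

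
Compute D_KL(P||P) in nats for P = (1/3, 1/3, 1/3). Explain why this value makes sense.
0.0000 nats

KL divergence satisfies the Gibbs inequality: D_KL(P||Q) ≥ 0 for all distributions P, Q.

D_KL(P||Q) = Σ p(x) log(p(x)/q(x))
Each term is p(x) × log_e(p(x)/p(x)) = p(x) × log_e(1) = 0, so the sum is 0.
D_KL(P||Q) = 0.0000 nats

When P = Q, the KL divergence is exactly 0, as there is no 'divergence' between identical distributions.

This non-negativity is a fundamental property: relative entropy cannot be negative because it measures how different Q is from P.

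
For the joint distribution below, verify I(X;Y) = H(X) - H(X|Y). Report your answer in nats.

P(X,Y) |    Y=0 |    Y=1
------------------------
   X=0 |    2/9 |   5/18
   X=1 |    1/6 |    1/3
I(X;Y) = 0.0065 nats

Mutual information has multiple equivalent forms:
- I(X;Y) = H(X) - H(X|Y)
- I(X;Y) = H(Y) - H(Y|X)
- I(X;Y) = H(X) + H(Y) - H(X,Y)

Computing all quantities:
H(X) = 0.6931, H(Y) = 0.6682, H(X,Y) = 1.3549
H(X|Y) = 0.6866, H(Y|X) = 0.6617

Verification:
H(X) - H(X|Y) = 0.6931 - 0.6866 = 0.0065
H(Y) - H(Y|X) = 0.6682 - 0.6617 = 0.0065
H(X) + H(Y) - H(X,Y) = 0.6931 + 0.6682 - 1.3549 = 0.0065

All forms give I(X;Y) = 0.0065 nats. ✓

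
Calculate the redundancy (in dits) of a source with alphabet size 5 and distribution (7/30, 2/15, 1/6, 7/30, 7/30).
0.0102 dits

Redundancy measures how far a source is from maximum entropy:
R = H_max - H(X)

Maximum entropy for 5 symbols: H_max = log_10(5) = 0.6990 dits
Actual entropy: H(X) = 0.6888 dits
Redundancy: R = 0.6990 - 0.6888 = 0.0102 dits

This redundancy represents potential for compression: the source could be compressed by 0.0102 dits per symbol.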